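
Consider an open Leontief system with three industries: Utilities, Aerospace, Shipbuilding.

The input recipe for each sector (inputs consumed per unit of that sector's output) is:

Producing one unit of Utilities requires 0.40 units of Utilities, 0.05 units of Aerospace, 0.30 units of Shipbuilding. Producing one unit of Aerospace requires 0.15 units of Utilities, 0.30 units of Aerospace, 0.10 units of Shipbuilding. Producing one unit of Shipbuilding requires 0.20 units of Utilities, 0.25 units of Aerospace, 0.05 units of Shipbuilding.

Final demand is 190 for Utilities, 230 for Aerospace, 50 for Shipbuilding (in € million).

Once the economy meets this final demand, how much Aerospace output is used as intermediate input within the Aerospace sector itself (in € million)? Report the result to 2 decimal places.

z_AA = 138.16

I − A =
  [   0.60    -0.15    -0.20]
  [  -0.05     0.70    -0.25]
  [  -0.30    -0.10     0.95]
Cofactors of I−A, C_ij = (−1)^(i+j)·(minor ij) (rows/columns in the sector order above):
  C_11 = (0.70)(0.95) − (-0.25)(-0.10) = 0.6400
  C_12 = −[(-0.05)(0.95) − (-0.25)(-0.30)] = 0.1225
  C_13 = (-0.05)(-0.10) − (0.70)(-0.30) = 0.2150
  C_21 = −[(-0.15)(0.95) − (-0.20)(-0.10)] = 0.1625
  C_22 = (0.60)(0.95) − (-0.20)(-0.30) = 0.5100
  C_23 = −[(0.60)(-0.10) − (-0.15)(-0.30)] = 0.1050
  C_31 = (-0.15)(-0.25) − (-0.20)(0.70) = 0.1775
  C_32 = −[(0.60)(-0.25) − (-0.20)(-0.05)] = 0.1600
  C_33 = (0.60)(0.70) − (-0.15)(-0.05) = 0.4125
det(I−A) = Σ_j (I−A)_1j·C_1j = (0.60)(0.6400) + (-0.15)(0.1225) + (-0.20)(0.2150) = 0.322625
adj(I−A) = Cᵀ =
  [ 0.6400   0.1625   0.1775]
  [ 0.1225   0.5100   0.1600]
  [ 0.2150   0.1050   0.4125]
(I − A)⁻¹ = adj(I−A) / det(I−A) ≈
  [   1.9837     0.5037     0.5502]
  [   0.3797     1.5808     0.4959]
  [   0.6664     0.3255     1.2786]
First solve x = (I − A)⁻¹ d = adj(I−A)·d / det(I−A); in particular x_A = (0.1225·190 + 0.5100·230 + 0.1600·50) / 0.322625 = 148.575 / 0.322625 ≈ 460.5192.
Intermediate flow from A to A: z_AA = a_AA · x_A = 0.30 × 148.575 / 0.322625 = 44.5725 / 0.322625 ≈ 138.16.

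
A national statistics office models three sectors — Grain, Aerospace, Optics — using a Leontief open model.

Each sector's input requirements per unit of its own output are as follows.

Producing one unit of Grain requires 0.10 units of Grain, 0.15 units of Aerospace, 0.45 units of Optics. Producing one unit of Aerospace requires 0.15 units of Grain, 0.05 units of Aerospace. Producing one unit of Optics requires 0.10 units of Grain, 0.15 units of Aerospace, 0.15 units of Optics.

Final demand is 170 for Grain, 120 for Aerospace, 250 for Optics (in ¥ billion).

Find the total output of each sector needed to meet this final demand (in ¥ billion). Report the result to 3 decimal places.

I − A =
  [   0.90    -0.15    -0.10]
  [  -0.15     0.95    -0.15]
  [  -0.45     0.00     0.85]
Cofactors of I−A, C_ij = (−1)^(i+j)·(minor ij) (rows/columns in the sector order above):
  C_11 = (0.95)(0.85) − (-0.15)(0.00) = 0.8075
  C_12 = −[(-0.15)(0.85) − (-0.15)(-0.45)] = 0.1950
  C_13 = (-0.15)(0.00) − (0.95)(-0.45) = 0.4275
  C_21 = −[(-0.15)(0.85) − (-0.10)(0.00)] = 0.1275
  C_22 = (0.90)(0.85) − (-0.10)(-0.45) = 0.7200
  C_23 = −[(0.90)(0.00) − (-0.15)(-0.45)] = 0.0675
  C_31 = (-0.15)(-0.15) − (-0.10)(0.95) = 0.1175
  C_32 = −[(0.90)(-0.15) − (-0.10)(-0.15)] = 0.1500
  C_33 = (0.90)(0.95) − (-0.15)(-0.15) = 0.8325
det(I−A) = Σ_j (I−A)_1j·C_1j = (0.90)(0.8075) + (-0.15)(0.1950) + (-0.10)(0.4275) = 0.65475
adj(I−A) = Cᵀ =
  [ 0.8075   0.1275   0.1175]
  [ 0.1950   0.7200   0.1500]
  [ 0.4275   0.0675   0.8325]
(I − A)⁻¹ = adj(I−A) / det(I−A) ≈
  [   1.2333     0.1947     0.1795]
  [   0.2978     1.0997     0.2291]
  [   0.6529     0.1031     1.2715]
x = (I − A)⁻¹ d = adj(I−A)·d / det(I−A), with det(I−A) = 0.65475:
  x_1 = (0.8075·170 + 0.1275·120 + 0.1175·250) / 0.65475 = 181.95 / 0.65475 ≈ 277.892
  x_2 = (0.1950·170 + 0.7200·120 + 0.1500·250) / 0.65475 = 157.05 / 0.65475 ≈ 239.863
  x_3 = (0.4275·170 + 0.0675·120 + 0.8325·250) / 0.65475 = 288.90 / 0.65475 ≈ 441.237

x_1 = 277.892, x_2 = 239.863, x_3 = 441.237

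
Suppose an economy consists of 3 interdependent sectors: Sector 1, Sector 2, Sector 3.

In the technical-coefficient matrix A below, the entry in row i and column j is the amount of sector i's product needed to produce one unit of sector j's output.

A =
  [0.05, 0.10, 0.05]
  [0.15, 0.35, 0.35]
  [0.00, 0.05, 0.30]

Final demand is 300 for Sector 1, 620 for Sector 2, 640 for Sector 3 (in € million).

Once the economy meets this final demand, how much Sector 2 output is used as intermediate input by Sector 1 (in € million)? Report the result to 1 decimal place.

I − A =
  [   0.95    -0.10    -0.05]
  [  -0.15     0.65    -0.35]
  [   0.00    -0.05     0.70]
Cofactors of I−A, C_ij = (−1)^(i+j)·(minor ij) (rows/columns in the sector order above):
  C_11 = (0.65)(0.70) − (-0.35)(-0.05) = 0.4375
  C_12 = −[(-0.15)(0.70) − (-0.35)(0.00)] = 0.1050
  C_13 = (-0.15)(-0.05) − (0.65)(0.00) = 0.0075
  C_21 = −[(-0.10)(0.70) − (-0.05)(-0.05)] = 0.0725
  C_22 = (0.95)(0.70) − (-0.05)(0.00) = 0.6650
  C_23 = −[(0.95)(-0.05) − (-0.10)(0.00)] = 0.0475
  C_31 = (-0.10)(-0.35) − (-0.05)(0.65) = 0.0675
  C_32 = −[(0.95)(-0.35) − (-0.05)(-0.15)] = 0.3400
  C_33 = (0.95)(0.65) − (-0.10)(-0.15) = 0.6025
det(I−A) = Σ_j (I−A)_1j·C_1j = (0.95)(0.4375) + (-0.10)(0.1050) + (-0.05)(0.0075) = 0.40475
adj(I−A) = Cᵀ =
  [ 0.4375   0.0725   0.0675]
  [ 0.1050   0.6650   0.3400]
  [ 0.0075   0.0475   0.6025]
(I − A)⁻¹ = adj(I−A) / det(I−A) ≈
  [   1.0809     0.1791     0.1668]
  [   0.2594     1.6430     0.8400]
  [   0.0185     0.1174     1.4886]
First solve x = (I − A)⁻¹ d = adj(I−A)·d / det(I−A); in particular x_1 = (0.4375·300 + 0.0725·620 + 0.0675·640) / 0.40475 = 219.40 / 0.40475 ≈ 542.063.
Intermediate flow from 2 to 1: z_21 = a_21 · x_1 = 0.15 × 219.40 / 0.40475 = 32.91 / 0.40475 ≈ 81.3.

z_21 = 81.3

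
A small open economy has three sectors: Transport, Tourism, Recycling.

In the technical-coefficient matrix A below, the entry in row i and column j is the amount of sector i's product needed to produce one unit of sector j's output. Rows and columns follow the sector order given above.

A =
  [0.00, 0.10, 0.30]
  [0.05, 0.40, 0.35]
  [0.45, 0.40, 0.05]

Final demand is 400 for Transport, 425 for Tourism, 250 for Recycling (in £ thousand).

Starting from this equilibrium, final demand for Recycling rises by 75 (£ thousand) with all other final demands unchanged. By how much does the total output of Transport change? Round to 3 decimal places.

Δx_1 = 50.000

I − A =
  [   1.00    -0.10    -0.30]
  [  -0.05     0.60    -0.35]
  [  -0.45    -0.40     0.95]
Cofactors of I−A, C_ij = (−1)^(i+j)·(minor ij) (rows/columns in the sector order above):
  C_11 = (0.60)(0.95) − (-0.35)(-0.40) = 0.4300
  C_12 = −[(-0.05)(0.95) − (-0.35)(-0.45)] = 0.2050
  C_13 = (-0.05)(-0.40) − (0.60)(-0.45) = 0.2900
  C_21 = −[(-0.10)(0.95) − (-0.30)(-0.40)] = 0.2150
  C_22 = (1.00)(0.95) − (-0.30)(-0.45) = 0.8150
  C_23 = −[(1.00)(-0.40) − (-0.10)(-0.45)] = 0.4450
  C_31 = (-0.10)(-0.35) − (-0.30)(0.60) = 0.2150
  C_32 = −[(1.00)(-0.35) − (-0.30)(-0.05)] = 0.3650
  C_33 = (1.00)(0.60) − (-0.10)(-0.05) = 0.5950
det(I−A) = Σ_j (I−A)_1j·C_1j = (1.00)(0.4300) + (-0.10)(0.2050) + (-0.30)(0.2900) = 0.3225
adj(I−A) = Cᵀ =
  [ 0.4300   0.2150   0.2150]
  [ 0.2050   0.8150   0.3650]
  [ 0.2900   0.4450   0.5950]
(I − A)⁻¹ = adj(I−A) / det(I−A) ≈
  [   1.3333     0.6667     0.6667]
  [   0.6357     2.5271     1.1318]
  [   0.8992     1.3798     1.8450]
Δx = (I − A)⁻¹ Δd with Δd having +75 in the Recycling component and 0 elsewhere.
So Δx_1 = L_13 · (+75), where L_13 = adj(I−A)_13 / det(I−A) = 0.2150 / 0.3225.
Δx_1 = 0.2150 × (+75) / 0.3225 = 16.125 / 0.3225 = 50.000.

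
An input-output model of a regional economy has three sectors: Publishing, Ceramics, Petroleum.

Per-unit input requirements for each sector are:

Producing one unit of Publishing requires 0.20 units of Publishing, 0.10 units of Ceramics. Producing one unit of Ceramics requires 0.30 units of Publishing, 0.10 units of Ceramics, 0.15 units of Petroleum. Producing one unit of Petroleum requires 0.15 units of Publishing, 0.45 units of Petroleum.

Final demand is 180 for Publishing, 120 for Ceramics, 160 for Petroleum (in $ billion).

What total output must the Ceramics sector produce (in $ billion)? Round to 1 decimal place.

I − A =
  [   0.80    -0.30    -0.15]
  [  -0.10     0.90     0.00]
  [   0.00    -0.15     0.55]
Cofactors of I−A, C_ij = (−1)^(i+j)·(minor ij) (rows/columns in the sector order above):
  C_11 = (0.90)(0.55) − (0.00)(-0.15) = 0.4950
  C_12 = −[(-0.10)(0.55) − (0.00)(0.00)] = 0.0550
  C_13 = (-0.10)(-0.15) − (0.90)(0.00) = 0.0150
  C_21 = −[(-0.30)(0.55) − (-0.15)(-0.15)] = 0.1875
  C_22 = (0.80)(0.55) − (-0.15)(0.00) = 0.4400
  C_23 = −[(0.80)(-0.15) − (-0.30)(0.00)] = 0.1200
  C_31 = (-0.30)(0.00) − (-0.15)(0.90) = 0.1350
  C_32 = −[(0.80)(0.00) − (-0.15)(-0.10)] = 0.0150
  C_33 = (0.80)(0.90) − (-0.30)(-0.10) = 0.6900
det(I−A) = Σ_j (I−A)_1j·C_1j = (0.80)(0.4950) + (-0.30)(0.0550) + (-0.15)(0.0150) = 0.37725
adj(I−A) = Cᵀ =
  [ 0.4950   0.1875   0.1350]
  [ 0.0550   0.4400   0.0150]
  [ 0.0150   0.1200   0.6900]
(I − A)⁻¹ = adj(I−A) / det(I−A) ≈
  [   1.3121     0.4970     0.3579]
  [   0.1458     1.1663     0.0398]
  [   0.0398     0.3181     1.8290]
x = (I − A)⁻¹ d = adj(I−A)·d / det(I−A), with det(I−A) = 0.37725:
  x_1 = (0.4950·180 + 0.1875·120 + 0.1350·160) / 0.37725 = 133.20 / 0.37725 ≈ 353.1
  x_2 = (0.0550·180 + 0.4400·120 + 0.0150·160) / 0.37725 = 65.10 / 0.37725 ≈ 172.6
  x_3 = (0.0150·180 + 0.1200·120 + 0.6900·160) / 0.37725 = 127.50 / 0.37725 ≈ 338.0

x_2 = 172.6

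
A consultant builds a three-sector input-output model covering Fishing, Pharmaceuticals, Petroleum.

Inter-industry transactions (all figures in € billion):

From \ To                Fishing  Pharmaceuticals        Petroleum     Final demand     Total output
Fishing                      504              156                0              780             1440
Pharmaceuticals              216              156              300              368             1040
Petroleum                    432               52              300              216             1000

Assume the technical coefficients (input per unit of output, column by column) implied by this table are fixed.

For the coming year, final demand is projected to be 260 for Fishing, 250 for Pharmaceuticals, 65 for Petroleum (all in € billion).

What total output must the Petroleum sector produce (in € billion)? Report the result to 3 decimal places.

x_3 = 351.042

Technical coefficients a_ij = z_ij / X_j:
  a_11 = 504/1440 = 0.35, a_21 = 216/1440 = 0.15, a_31 = 432/1440 = 0.30
  a_12 = 156/1040 = 0.15, a_22 = 156/1040 = 0.15, a_32 = 52/1040 = 0.05
  a_13 = 0/1000 = 0.00, a_23 = 300/1000 = 0.30, a_33 = 300/1000 = 0.30
I − A =
  [   0.65    -0.15     0.00]
  [  -0.15     0.85    -0.30]
  [  -0.30    -0.05     0.70]
Cofactors of I−A, C_ij = (−1)^(i+j)·(minor ij) (rows/columns in the sector order above):
  C_11 = (0.85)(0.70) − (-0.30)(-0.05) = 0.5800
  C_12 = −[(-0.15)(0.70) − (-0.30)(-0.30)] = 0.1950
  C_13 = (-0.15)(-0.05) − (0.85)(-0.30) = 0.2625
  C_21 = −[(-0.15)(0.70) − (0.00)(-0.05)] = 0.1050
  C_22 = (0.65)(0.70) − (0.00)(-0.30) = 0.4550
  C_23 = −[(0.65)(-0.05) − (-0.15)(-0.30)] = 0.0775
  C_31 = (-0.15)(-0.30) − (0.00)(0.85) = 0.0450
  C_32 = −[(0.65)(-0.30) − (0.00)(-0.15)] = 0.1950
  C_33 = (0.65)(0.85) − (-0.15)(-0.15) = 0.5300
det(I−A) = Σ_j (I−A)_1j·C_1j = (0.65)(0.5800) + (-0.15)(0.1950) + (0.00)(0.2625) = 0.34775
adj(I−A) = Cᵀ =
  [ 0.5800   0.1050   0.0450]
  [ 0.1950   0.4550   0.1950]
  [ 0.2625   0.0775   0.5300]
(I − A)⁻¹ = adj(I−A) / det(I−A) ≈
  [   1.6679     0.3019     0.1294]
  [   0.5607     1.3084     0.5607]
  [   0.7549     0.2229     1.5241]
x = (I − A)⁻¹ d = adj(I−A)·d / det(I−A), with det(I−A) = 0.34775:
  x_1 = (0.5800·260 + 0.1050·250 + 0.0450·65) / 0.34775 = 179.975 / 0.34775 ≈ 517.541
  x_2 = (0.1950·260 + 0.4550·250 + 0.1950·65) / 0.34775 = 177.125 / 0.34775 ≈ 509.346
  x_3 = (0.2625·260 + 0.0775·250 + 0.5300·65) / 0.34775 = 122.075 / 0.34775 ≈ 351.042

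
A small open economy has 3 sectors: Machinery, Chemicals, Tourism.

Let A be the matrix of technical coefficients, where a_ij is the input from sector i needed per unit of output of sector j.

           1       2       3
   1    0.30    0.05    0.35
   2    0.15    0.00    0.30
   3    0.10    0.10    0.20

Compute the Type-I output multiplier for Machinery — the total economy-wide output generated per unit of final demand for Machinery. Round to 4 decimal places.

m_1 = 2.1069

I − A =
  [   0.70    -0.05    -0.35]
  [  -0.15     1.00    -0.30]
  [  -0.10    -0.10     0.80]
Cofactors of I−A, C_ij = (−1)^(i+j)·(minor ij) (rows/columns in the sector order above):
  C_11 = (1.00)(0.80) − (-0.30)(-0.10) = 0.7700
  C_12 = −[(-0.15)(0.80) − (-0.30)(-0.10)] = 0.1500
  C_13 = (-0.15)(-0.10) − (1.00)(-0.10) = 0.1150
  C_21 = −[(-0.05)(0.80) − (-0.35)(-0.10)] = 0.0750
  C_22 = (0.70)(0.80) − (-0.35)(-0.10) = 0.5250
  C_23 = −[(0.70)(-0.10) − (-0.05)(-0.10)] = 0.0750
  C_31 = (-0.05)(-0.30) − (-0.35)(1.00) = 0.3650
  C_32 = −[(0.70)(-0.30) − (-0.35)(-0.15)] = 0.2625
  C_33 = (0.70)(1.00) − (-0.05)(-0.15) = 0.6925
det(I−A) = Σ_j (I−A)_1j·C_1j = (0.70)(0.7700) + (-0.05)(0.1500) + (-0.35)(0.1150) = 0.49125
adj(I−A) = Cᵀ =
  [ 0.7700   0.0750   0.3650]
  [ 0.1500   0.5250   0.2625]
  [ 0.1150   0.0750   0.6925]
(I − A)⁻¹ = adj(I−A) / det(I−A) ≈
  [   1.56743     0.15267     0.74300]
  [   0.30534     1.06870     0.53435]
  [   0.23410     0.15267     1.40967]
The output multiplier for sector j is the column-j sum of the Leontief inverse (I − A)⁻¹ = adj(I−A) / det(I−A).
Column 1 of adj(I−A): (0.7700, 0.1500, 0.1150); det(I−A) = 0.49125.
m_1 = (0.7700 + 0.1500 + 0.1150) / 0.49125 = 1.035 / 0.49125 ≈ 2.1069.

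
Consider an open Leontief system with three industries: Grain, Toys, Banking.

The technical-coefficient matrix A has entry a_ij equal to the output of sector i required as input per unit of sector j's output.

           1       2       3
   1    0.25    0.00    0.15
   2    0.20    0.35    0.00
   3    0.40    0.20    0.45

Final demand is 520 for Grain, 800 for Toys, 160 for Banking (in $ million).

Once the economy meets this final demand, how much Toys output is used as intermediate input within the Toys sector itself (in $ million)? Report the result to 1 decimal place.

I − A =
  [   0.75     0.00    -0.15]
  [  -0.20     0.65     0.00]
  [  -0.40    -0.20     0.55]
Cofactors of I−A, C_ij = (−1)^(i+j)·(minor ij) (rows/columns in the sector order above):
  C_11 = (0.65)(0.55) − (0.00)(-0.20) = 0.3575
  C_12 = −[(-0.20)(0.55) − (0.00)(-0.40)] = 0.1100
  C_13 = (-0.20)(-0.20) − (0.65)(-0.40) = 0.3000
  C_21 = −[(0.00)(0.55) − (-0.15)(-0.20)] = 0.0300
  C_22 = (0.75)(0.55) − (-0.15)(-0.40) = 0.3525
  C_23 = −[(0.75)(-0.20) − (0.00)(-0.40)] = 0.1500
  C_31 = (0.00)(0.00) − (-0.15)(0.65) = 0.0975
  C_32 = −[(0.75)(0.00) − (-0.15)(-0.20)] = 0.0300
  C_33 = (0.75)(0.65) − (0.00)(-0.20) = 0.4875
det(I−A) = Σ_j (I−A)_1j·C_1j = (0.75)(0.3575) + (0.00)(0.1100) + (-0.15)(0.3000) = 0.223125
adj(I−A) = Cᵀ =
  [ 0.3575   0.0300   0.0975]
  [ 0.1100   0.3525   0.0300]
  [ 0.3000   0.1500   0.4875]
(I − A)⁻¹ = adj(I−A) / det(I−A) ≈
  [   1.6022     0.1345     0.4370]
  [   0.4930     1.5798     0.1345]
  [   1.3445     0.6723     2.1849]
First solve x = (I − A)⁻¹ d = adj(I−A)·d / det(I−A); in particular x_2 = (0.1100·520 + 0.3525·800 + 0.0300·160) / 0.223125 = 344.00 / 0.223125 ≈ 1541.737.
Intermediate flow from 2 to 2: z_22 = a_22 · x_2 = 0.35 × 344.00 / 0.223125 = 120.40 / 0.223125 ≈ 539.6.

z_22 = 539.6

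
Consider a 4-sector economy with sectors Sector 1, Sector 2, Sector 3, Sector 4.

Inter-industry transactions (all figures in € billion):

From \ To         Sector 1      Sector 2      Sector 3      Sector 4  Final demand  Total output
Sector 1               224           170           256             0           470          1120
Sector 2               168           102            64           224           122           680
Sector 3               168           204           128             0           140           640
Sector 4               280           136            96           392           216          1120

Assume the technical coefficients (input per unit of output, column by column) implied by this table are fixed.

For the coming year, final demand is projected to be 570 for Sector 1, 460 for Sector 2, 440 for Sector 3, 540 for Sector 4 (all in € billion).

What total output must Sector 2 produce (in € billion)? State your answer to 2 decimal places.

x_2 = 1657.86

Technical coefficients a_ij = z_ij / X_j:
  a_11 = 224/1120 = 0.20, a_21 = 168/1120 = 0.15, a_31 = 168/1120 = 0.15, a_41 = 280/1120 = 0.25
  a_12 = 170/680 = 0.25, a_22 = 102/680 = 0.15, a_32 = 204/680 = 0.30, a_42 = 136/680 = 0.20
  a_13 = 256/640 = 0.40, a_23 = 64/640 = 0.10, a_33 = 128/640 = 0.20, a_43 = 96/640 = 0.15
  a_14 = 0/1120 = 0.00, a_24 = 224/1120 = 0.20, a_34 = 0/1120 = 0.00, a_44 = 392/1120 = 0.35
I − A =
  [   0.80    -0.25    -0.40     0.00]
  [  -0.15     0.85    -0.10    -0.20]
  [  -0.15    -0.30     0.80     0.00]
  [  -0.25    -0.20    -0.15     0.65]
Compute the cofactors C_ij = (−1)^(i+j)·(3×3 minor ij) of I−A; the adjugate is their transpose:
adj(I−A) = Cᵀ =
  [ 0.381500   0.208000   0.228750   0.064000]
  [ 0.132250   0.377000   0.135000   0.116000]
  [ 0.121125   0.180375   0.373125   0.055500]
  [ 0.215375   0.237625   0.215625   0.417250]
det(I−A) = Σ_j (I−A)_1j·C_1j = (0.80)(0.381500) + (-0.25)(0.132250) + (-0.40)(0.121125) + (0.00)(0.215375) = 0.2236875
(I − A)⁻¹ = adj(I−A) / det(I−A) ≈
  [   1.7055     0.9299     1.0226     0.2861]
  [   0.5912     1.6854     0.6035     0.5186]
  [   0.5415     0.8064     1.6681     0.2481]
  [   0.9628     1.0623     0.9640     1.8653]
x = (I − A)⁻¹ d = adj(I−A)·d / det(I−A), with det(I−A) = 0.2236875:
  x_1 = (0.381500·570 + 0.208000·460 + 0.228750·440 + 0.064000·540) / 0.2236875 = 448.345 / 0.2236875 ≈ 2004.34
  x_2 = (0.132250·570 + 0.377000·460 + 0.135000·440 + 0.116000·540) / 0.2236875 = 370.8425 / 0.2236875 ≈ 1657.86
  x_3 = (0.121125·570 + 0.180375·460 + 0.373125·440 + 0.055500·540) / 0.2236875 = 346.15875 / 0.2236875 ≈ 1547.51
  x_4 = (0.215375·570 + 0.237625·460 + 0.215625·440 + 0.417250·540) / 0.2236875 = 552.26125 / 0.2236875 ≈ 2468.90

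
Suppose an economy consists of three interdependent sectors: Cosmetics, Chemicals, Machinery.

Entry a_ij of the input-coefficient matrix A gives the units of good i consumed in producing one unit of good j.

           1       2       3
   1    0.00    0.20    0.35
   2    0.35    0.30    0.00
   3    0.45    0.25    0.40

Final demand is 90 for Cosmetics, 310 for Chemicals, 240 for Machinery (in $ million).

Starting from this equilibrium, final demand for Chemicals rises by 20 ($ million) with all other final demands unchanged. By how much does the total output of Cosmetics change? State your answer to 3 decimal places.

I − A =
  [   1.00    -0.20    -0.35]
  [  -0.35     0.70     0.00]
  [  -0.45    -0.25     0.60]
Cofactors of I−A, C_ij = (−1)^(i+j)·(minor ij) (rows/columns in the sector order above):
  C_11 = (0.70)(0.60) − (0.00)(-0.25) = 0.4200
  C_12 = −[(-0.35)(0.60) − (0.00)(-0.45)] = 0.2100
  C_13 = (-0.35)(-0.25) − (0.70)(-0.45) = 0.4025
  C_21 = −[(-0.20)(0.60) − (-0.35)(-0.25)] = 0.2075
  C_22 = (1.00)(0.60) − (-0.35)(-0.45) = 0.4425
  C_23 = −[(1.00)(-0.25) − (-0.20)(-0.45)] = 0.3400
  C_31 = (-0.20)(0.00) − (-0.35)(0.70) = 0.2450
  C_32 = −[(1.00)(0.00) − (-0.35)(-0.35)] = 0.1225
  C_33 = (1.00)(0.70) − (-0.20)(-0.35) = 0.6300
det(I−A) = Σ_j (I−A)_1j·C_1j = (1.00)(0.4200) + (-0.20)(0.2100) + (-0.35)(0.4025) = 0.237125
adj(I−A) = Cᵀ =
  [ 0.4200   0.2075   0.2450]
  [ 0.2100   0.4425   0.1225]
  [ 0.4025   0.3400   0.6300]
(I − A)⁻¹ = adj(I−A) / det(I−A) ≈
  [   1.7712     0.8751     1.0332]
  [   0.8856     1.8661     0.5166]
  [   1.6974     1.4338     2.6568]
Δx = (I − A)⁻¹ Δd with Δd having +20 in the Chemicals component and 0 elsewhere.
So Δx_1 = L_12 · (+20), where L_12 = adj(I−A)_12 / det(I−A) = 0.2075 / 0.237125.
Δx_1 = 0.2075 × (+20) / 0.237125 = 4.15 / 0.237125 ≈ 17.501.

Δx_1 = 17.501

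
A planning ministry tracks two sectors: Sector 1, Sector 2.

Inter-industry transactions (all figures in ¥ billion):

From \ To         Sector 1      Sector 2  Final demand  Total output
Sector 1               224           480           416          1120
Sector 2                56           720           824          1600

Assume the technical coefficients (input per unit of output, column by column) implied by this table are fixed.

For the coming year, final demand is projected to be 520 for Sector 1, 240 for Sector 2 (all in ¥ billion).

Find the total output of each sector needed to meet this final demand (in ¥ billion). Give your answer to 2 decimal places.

Technical coefficients a_ij = z_ij / X_j:
  a_11 = 224/1120 = 0.20, a_21 = 56/1120 = 0.05
  a_12 = 480/1600 = 0.30, a_22 = 720/1600 = 0.45
I − A =
  [   0.80    -0.30]
  [  -0.05     0.55]
det(I−A) = (0.80)(0.55) − (-0.30)(-0.05) = 0.4250
adj(I−A) = [[0.55, 0.30], [0.05, 0.80]]
(I − A)⁻¹ = adj(I−A) / det(I−A) ≈
  [   1.2941     0.7059]
  [   0.1176     1.8824]
x = (I − A)⁻¹ d = adj(I−A)·d / det(I−A), with det(I−A) = 0.4250:
  x_1 = (0.55·520 + 0.30·240) / 0.4250 = 358.00 / 0.4250 ≈ 842.35
  x_2 = (0.05·520 + 0.80·240) / 0.4250 = 218.00 / 0.4250 ≈ 512.94

x_1 = 842.35, x_2 = 512.94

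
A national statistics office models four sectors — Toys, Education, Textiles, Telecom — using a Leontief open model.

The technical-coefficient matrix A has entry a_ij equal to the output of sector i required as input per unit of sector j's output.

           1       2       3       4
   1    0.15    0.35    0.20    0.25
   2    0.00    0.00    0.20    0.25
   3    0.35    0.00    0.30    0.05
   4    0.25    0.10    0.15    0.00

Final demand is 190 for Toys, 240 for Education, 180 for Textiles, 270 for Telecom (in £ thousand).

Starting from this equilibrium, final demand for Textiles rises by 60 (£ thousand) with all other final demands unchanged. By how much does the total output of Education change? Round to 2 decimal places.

Δx_2 = 30.41

I − A =
  [   0.85    -0.35    -0.20    -0.25]
  [   0.00     1.00    -0.20    -0.25]
  [  -0.35     0.00     0.70    -0.05]
  [  -0.25    -0.10    -0.15     1.00]
Compute the cofactors C_ij = (−1)^(i+j)·(3×3 minor ij) of I−A; the adjugate is their transpose:
adj(I−A) = Cᵀ =
  [ 0.674000   0.260875   0.320625   0.249750]
  [ 0.129375   0.459250   0.201875   0.157250]
  [ 0.353750   0.139875   0.744375   0.160625]
  [ 0.234500   0.132125   0.212000   0.500500]
det(I−A) = Σ_j (I−A)_1j·C_1j = (0.85)(0.674000) + (-0.35)(0.129375) + (-0.20)(0.353750) + (-0.25)(0.234500) = 0.39824375
(I − A)⁻¹ = adj(I−A) / det(I−A) ≈
  [   1.6924     0.6551     0.8051     0.6271]
  [   0.3249     1.1532     0.5069     0.3949]
  [   0.8883     0.3512     1.8691     0.4033]
  [   0.5888     0.3318     0.5323     1.2568]
Δx = (I − A)⁻¹ Δd with Δd having +60 in the Textiles component and 0 elsewhere.
So Δx_2 = L_23 · (+60), where L_23 = adj(I−A)_23 / det(I−A) = 0.201875 / 0.39824375.
Δx_2 = 0.201875 × (+60) / 0.39824375 = 12.1125 / 0.39824375 ≈ 30.41.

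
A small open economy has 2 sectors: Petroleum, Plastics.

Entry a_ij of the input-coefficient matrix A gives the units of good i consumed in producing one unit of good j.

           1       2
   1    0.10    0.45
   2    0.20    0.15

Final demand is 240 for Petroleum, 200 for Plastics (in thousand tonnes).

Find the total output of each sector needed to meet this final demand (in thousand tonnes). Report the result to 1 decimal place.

I − A =
  [   0.90    -0.45]
  [  -0.20     0.85]
det(I−A) = (0.90)(0.85) − (-0.45)(-0.20) = 0.6750
adj(I−A) = [[0.85, 0.45], [0.20, 0.90]]
(I − A)⁻¹ = adj(I−A) / det(I−A) ≈
  [   1.2593     0.6667]
  [   0.2963     1.3333]
x = (I − A)⁻¹ d = adj(I−A)·d / det(I−A), with det(I−A) = 0.6750:
  x_1 = (0.85·240 + 0.45·200) / 0.6750 = 294.00 / 0.6750 ≈ 435.6
  x_2 = (0.20·240 + 0.90·200) / 0.6750 = 228.00 / 0.6750 ≈ 337.8

x_1 = 435.6, x_2 = 337.8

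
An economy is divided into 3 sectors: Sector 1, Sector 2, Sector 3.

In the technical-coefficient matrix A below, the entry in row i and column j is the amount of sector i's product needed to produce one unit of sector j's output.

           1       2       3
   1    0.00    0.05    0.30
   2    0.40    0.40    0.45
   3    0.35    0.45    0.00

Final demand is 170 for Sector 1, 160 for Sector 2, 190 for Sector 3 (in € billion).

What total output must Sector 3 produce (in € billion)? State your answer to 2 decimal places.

I − A =
  [   1.00    -0.05    -0.30]
  [  -0.40     0.60    -0.45]
  [  -0.35    -0.45     1.00]
Cofactors of I−A, C_ij = (−1)^(i+j)·(minor ij) (rows/columns in the sector order above):
  C_11 = (0.60)(1.00) − (-0.45)(-0.45) = 0.3975
  C_12 = −[(-0.40)(1.00) − (-0.45)(-0.35)] = 0.5575
  C_13 = (-0.40)(-0.45) − (0.60)(-0.35) = 0.3900
  C_21 = −[(-0.05)(1.00) − (-0.30)(-0.45)] = 0.1850
  C_22 = (1.00)(1.00) − (-0.30)(-0.35) = 0.8950
  C_23 = −[(1.00)(-0.45) − (-0.05)(-0.35)] = 0.4675
  C_31 = (-0.05)(-0.45) − (-0.30)(0.60) = 0.2025
  C_32 = −[(1.00)(-0.45) − (-0.30)(-0.40)] = 0.5700
  C_33 = (1.00)(0.60) − (-0.05)(-0.40) = 0.5800
det(I−A) = Σ_j (I−A)_1j·C_1j = (1.00)(0.3975) + (-0.05)(0.5575) + (-0.30)(0.3900) = 0.252625
adj(I−A) = Cᵀ =
  [ 0.3975   0.1850   0.2025]
  [ 0.5575   0.8950   0.5700]
  [ 0.3900   0.4675   0.5800]
(I − A)⁻¹ = adj(I−A) / det(I−A) ≈
  [   1.5735     0.7323     0.8016]
  [   2.2068     3.5428     2.2563]
  [   1.5438     1.8506     2.2959]
x = (I − A)⁻¹ d = adj(I−A)·d / det(I−A), with det(I−A) = 0.252625:
  x_1 = (0.3975·170 + 0.1850·160 + 0.2025·190) / 0.252625 = 135.65 / 0.252625 ≈ 536.96
  x_2 = (0.5575·170 + 0.8950·160 + 0.5700·190) / 0.252625 = 346.275 / 0.252625 ≈ 1370.71
  x_3 = (0.3900·170 + 0.4675·160 + 0.5800·190) / 0.252625 = 251.30 / 0.252625 ≈ 994.76

x_3 = 994.76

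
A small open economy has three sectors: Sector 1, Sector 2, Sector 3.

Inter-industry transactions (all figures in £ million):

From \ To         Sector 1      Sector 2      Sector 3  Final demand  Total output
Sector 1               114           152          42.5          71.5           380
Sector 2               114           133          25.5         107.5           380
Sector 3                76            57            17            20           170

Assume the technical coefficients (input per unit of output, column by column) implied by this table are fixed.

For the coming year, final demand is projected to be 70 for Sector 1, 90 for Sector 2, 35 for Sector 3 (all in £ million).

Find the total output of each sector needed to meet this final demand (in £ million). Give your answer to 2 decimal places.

x_1 = 360.60, x_2 = 345.65, x_3 = 176.63

Technical coefficients a_ij = z_ij / X_j:
  a_11 = 114/380 = 0.30, a_21 = 114/380 = 0.30, a_31 = 76/380 = 0.20
  a_12 = 152/380 = 0.40, a_22 = 133/380 = 0.35, a_32 = 57/380 = 0.15
  a_13 = 42.5/170 = 0.25, a_23 = 25.5/170 = 0.15, a_33 = 17/170 = 0.10
I − A =
  [   0.70    -0.40    -0.25]
  [  -0.30     0.65    -0.15]
  [  -0.20    -0.15     0.90]
Cofactors of I−A, C_ij = (−1)^(i+j)·(minor ij) (rows/columns in the sector order above):
  C_11 = (0.65)(0.90) − (-0.15)(-0.15) = 0.5625
  C_12 = −[(-0.30)(0.90) − (-0.15)(-0.20)] = 0.3000
  C_13 = (-0.30)(-0.15) − (0.65)(-0.20) = 0.1750
  C_21 = −[(-0.40)(0.90) − (-0.25)(-0.15)] = 0.3975
  C_22 = (0.70)(0.90) − (-0.25)(-0.20) = 0.5800
  C_23 = −[(0.70)(-0.15) − (-0.40)(-0.20)] = 0.1850
  C_31 = (-0.40)(-0.15) − (-0.25)(0.65) = 0.2225
  C_32 = −[(0.70)(-0.15) − (-0.25)(-0.30)] = 0.1800
  C_33 = (0.70)(0.65) − (-0.40)(-0.30) = 0.3350
det(I−A) = Σ_j (I−A)_1j·C_1j = (0.70)(0.5625) + (-0.40)(0.3000) + (-0.25)(0.1750) = 0.2300
adj(I−A) = Cᵀ =
  [ 0.5625   0.3975   0.2225]
  [ 0.3000   0.5800   0.1800]
  [ 0.1750   0.1850   0.3350]
(I − A)⁻¹ = adj(I−A) / det(I−A) ≈
  [   2.4457     1.7283     0.9674]
  [   1.3043     2.5217     0.7826]
  [   0.7609     0.8043     1.4565]
x = (I − A)⁻¹ d = adj(I−A)·d / det(I−A), with det(I−A) = 0.2300:
  x_1 = (0.5625·70 + 0.3975·90 + 0.2225·35) / 0.2300 = 82.9375 / 0.2300 ≈ 360.60
  x_2 = (0.3000·70 + 0.5800·90 + 0.1800·35) / 0.2300 = 79.50 / 0.2300 ≈ 345.65
  x_3 = (0.1750·70 + 0.1850·90 + 0.3350·35) / 0.2300 = 40.625 / 0.2300 ≈ 176.63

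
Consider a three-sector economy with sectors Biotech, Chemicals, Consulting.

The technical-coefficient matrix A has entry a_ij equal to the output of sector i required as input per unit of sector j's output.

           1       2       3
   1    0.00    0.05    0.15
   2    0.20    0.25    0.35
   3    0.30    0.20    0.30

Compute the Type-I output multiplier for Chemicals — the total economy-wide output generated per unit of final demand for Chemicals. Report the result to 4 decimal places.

m_2 = 2.3201

I − A =
  [   1.00    -0.05    -0.15]
  [  -0.20     0.75    -0.35]
  [  -0.30    -0.20     0.70]
Cofactors of I−A, C_ij = (−1)^(i+j)·(minor ij) (rows/columns in the sector order above):
  C_11 = (0.75)(0.70) − (-0.35)(-0.20) = 0.4550
  C_12 = −[(-0.20)(0.70) − (-0.35)(-0.30)] = 0.2450
  C_13 = (-0.20)(-0.20) − (0.75)(-0.30) = 0.2650
  C_21 = −[(-0.05)(0.70) − (-0.15)(-0.20)] = 0.0650
  C_22 = (1.00)(0.70) − (-0.15)(-0.30) = 0.6550
  C_23 = −[(1.00)(-0.20) − (-0.05)(-0.30)] = 0.2150
  C_31 = (-0.05)(-0.35) − (-0.15)(0.75) = 0.1300
  C_32 = −[(1.00)(-0.35) − (-0.15)(-0.20)] = 0.3800
  C_33 = (1.00)(0.75) − (-0.05)(-0.20) = 0.7400
det(I−A) = Σ_j (I−A)_1j·C_1j = (1.00)(0.4550) + (-0.05)(0.2450) + (-0.15)(0.2650) = 0.4030
adj(I−A) = Cᵀ =
  [ 0.4550   0.0650   0.1300]
  [ 0.2450   0.6550   0.3800]
  [ 0.2650   0.2150   0.7400]
(I − A)⁻¹ = adj(I−A) / det(I−A) ≈
  [   1.12903     0.16129     0.32258]
  [   0.60794     1.62531     0.94293]
  [   0.65757     0.53350     1.83623]
The output multiplier for sector j is the column-j sum of the Leontief inverse (I − A)⁻¹ = adj(I−A) / det(I−A).
Column 2 of adj(I−A): (0.0650, 0.6550, 0.2150); det(I−A) = 0.4030.
m_2 = (0.0650 + 0.6550 + 0.2150) / 0.4030 = 0.935 / 0.4030 ≈ 2.3201.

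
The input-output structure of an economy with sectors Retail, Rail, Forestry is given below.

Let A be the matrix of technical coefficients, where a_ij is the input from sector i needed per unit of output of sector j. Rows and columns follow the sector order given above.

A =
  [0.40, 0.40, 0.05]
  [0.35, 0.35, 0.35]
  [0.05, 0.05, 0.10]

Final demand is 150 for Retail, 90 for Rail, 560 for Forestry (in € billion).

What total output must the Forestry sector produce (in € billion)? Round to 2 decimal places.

x_3 = 741.46

I − A =
  [   0.60    -0.40    -0.05]
  [  -0.35     0.65    -0.35]
  [  -0.05    -0.05     0.90]
Cofactors of I−A, C_ij = (−1)^(i+j)·(minor ij) (rows/columns in the sector order above):
  C_11 = (0.65)(0.90) − (-0.35)(-0.05) = 0.5675
  C_12 = −[(-0.35)(0.90) − (-0.35)(-0.05)] = 0.3325
  C_13 = (-0.35)(-0.05) − (0.65)(-0.05) = 0.0500
  C_21 = −[(-0.40)(0.90) − (-0.05)(-0.05)] = 0.3625
  C_22 = (0.60)(0.90) − (-0.05)(-0.05) = 0.5375
  C_23 = −[(0.60)(-0.05) − (-0.40)(-0.05)] = 0.0500
  C_31 = (-0.40)(-0.35) − (-0.05)(0.65) = 0.1725
  C_32 = −[(0.60)(-0.35) − (-0.05)(-0.35)] = 0.2275
  C_33 = (0.60)(0.65) − (-0.40)(-0.35) = 0.2500
det(I−A) = Σ_j (I−A)_1j·C_1j = (0.60)(0.5675) + (-0.40)(0.3325) + (-0.05)(0.0500) = 0.2050
adj(I−A) = Cᵀ =
  [ 0.5675   0.3625   0.1725]
  [ 0.3325   0.5375   0.2275]
  [ 0.0500   0.0500   0.2500]
(I − A)⁻¹ = adj(I−A) / det(I−A) ≈
  [   2.7683     1.7683     0.8415]
  [   1.6220     2.6220     1.1098]
  [   0.2439     0.2439     1.2195]
x = (I − A)⁻¹ d = adj(I−A)·d / det(I−A), with det(I−A) = 0.2050:
  x_1 = (0.5675·150 + 0.3625·90 + 0.1725·560) / 0.2050 = 214.35 / 0.2050 ≈ 1045.61
  x_2 = (0.3325·150 + 0.5375·90 + 0.2275·560) / 0.2050 = 225.65 / 0.2050 ≈ 1100.73
  x_3 = (0.0500·150 + 0.0500·90 + 0.2500·560) / 0.2050 = 152.00 / 0.2050 ≈ 741.46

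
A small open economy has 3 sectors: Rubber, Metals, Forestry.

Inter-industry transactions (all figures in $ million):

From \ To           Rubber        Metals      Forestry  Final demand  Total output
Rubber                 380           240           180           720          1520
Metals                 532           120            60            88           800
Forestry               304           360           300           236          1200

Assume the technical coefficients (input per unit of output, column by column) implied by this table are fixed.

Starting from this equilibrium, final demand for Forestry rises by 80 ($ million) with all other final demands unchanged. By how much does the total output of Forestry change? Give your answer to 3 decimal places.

Δx_F = 128.944

Technical coefficients a_ij = z_ij / X_j:
  a_RR = 380/1520 = 0.25, a_MR = 532/1520 = 0.35, a_FR = 304/1520 = 0.20
  a_RM = 240/800 = 0.30, a_MM = 120/800 = 0.15, a_FM = 360/800 = 0.45
  a_RF = 180/1200 = 0.15, a_MF = 60/1200 = 0.05, a_FF = 300/1200 = 0.25
I − A =
  [   0.75    -0.30    -0.15]
  [  -0.35     0.85    -0.05]
  [  -0.20    -0.45     0.75]
Cofactors of I−A, C_ij = (−1)^(i+j)·(minor ij) (rows/columns in the sector order above):
  C_11 = (0.85)(0.75) − (-0.05)(-0.45) = 0.6150
  C_12 = −[(-0.35)(0.75) − (-0.05)(-0.20)] = 0.2725
  C_13 = (-0.35)(-0.45) − (0.85)(-0.20) = 0.3275
  C_21 = −[(-0.30)(0.75) − (-0.15)(-0.45)] = 0.2925
  C_22 = (0.75)(0.75) − (-0.15)(-0.20) = 0.5325
  C_23 = −[(0.75)(-0.45) − (-0.30)(-0.20)] = 0.3975
  C_31 = (-0.30)(-0.05) − (-0.15)(0.85) = 0.1425
  C_32 = −[(0.75)(-0.05) − (-0.15)(-0.35)] = 0.0900
  C_33 = (0.75)(0.85) − (-0.30)(-0.35) = 0.5325
det(I−A) = Σ_j (I−A)_1j·C_1j = (0.75)(0.6150) + (-0.30)(0.2725) + (-0.15)(0.3275) = 0.330375
adj(I−A) = Cᵀ =
  [ 0.6150   0.2925   0.1425]
  [ 0.2725   0.5325   0.0900]
  [ 0.3275   0.3975   0.5325]
(I − A)⁻¹ = adj(I−A) / det(I−A) ≈
  [   1.8615     0.8854     0.4313]
  [   0.8248     1.6118     0.2724]
  [   0.9913     1.2032     1.6118]
Δx = (I − A)⁻¹ Δd with Δd having +80 in the Forestry component and 0 elsewhere.
So Δx_F = L_FF · (+80), where L_FF = adj(I−A)_FF / det(I−A) = 0.5325 / 0.330375.
Δx_F = 0.5325 × (+80) / 0.330375 = 42.60 / 0.330375 ≈ 128.944.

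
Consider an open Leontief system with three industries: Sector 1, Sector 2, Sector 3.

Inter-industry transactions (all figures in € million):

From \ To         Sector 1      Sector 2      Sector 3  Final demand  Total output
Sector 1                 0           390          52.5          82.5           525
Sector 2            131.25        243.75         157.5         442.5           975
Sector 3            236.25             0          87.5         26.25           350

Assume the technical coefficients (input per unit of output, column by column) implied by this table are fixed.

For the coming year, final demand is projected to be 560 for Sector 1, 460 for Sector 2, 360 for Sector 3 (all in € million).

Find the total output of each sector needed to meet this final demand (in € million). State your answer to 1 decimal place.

Technical coefficients a_ij = z_ij / X_j:
  a_11 = 0/525 = 0.00, a_21 = 131.25/525 = 0.25, a_31 = 236.25/525 = 0.45
  a_12 = 390/975 = 0.40, a_22 = 243.75/975 = 0.25, a_32 = 0/975 = 0.00
  a_13 = 52.5/350 = 0.15, a_23 = 157.5/350 = 0.45, a_33 = 87.5/350 = 0.25
I − A =
  [   1.00    -0.40    -0.15]
  [  -0.25     0.75    -0.45]
  [  -0.45     0.00     0.75]
Cofactors of I−A, C_ij = (−1)^(i+j)·(minor ij) (rows/columns in the sector order above):
  C_11 = (0.75)(0.75) − (-0.45)(0.00) = 0.5625
  C_12 = −[(-0.25)(0.75) − (-0.45)(-0.45)] = 0.3900
  C_13 = (-0.25)(0.00) − (0.75)(-0.45) = 0.3375
  C_21 = −[(-0.40)(0.75) − (-0.15)(0.00)] = 0.3000
  C_22 = (1.00)(0.75) − (-0.15)(-0.45) = 0.6825
  C_23 = −[(1.00)(0.00) − (-0.40)(-0.45)] = 0.1800
  C_31 = (-0.40)(-0.45) − (-0.15)(0.75) = 0.2925
  C_32 = −[(1.00)(-0.45) − (-0.15)(-0.25)] = 0.4875
  C_33 = (1.00)(0.75) − (-0.40)(-0.25) = 0.6500
det(I−A) = Σ_j (I−A)_1j·C_1j = (1.00)(0.5625) + (-0.40)(0.3900) + (-0.15)(0.3375) = 0.355875
adj(I−A) = Cᵀ =
  [ 0.5625   0.3000   0.2925]
  [ 0.3900   0.6825   0.4875]
  [ 0.3375   0.1800   0.6500]
(I − A)⁻¹ = adj(I−A) / det(I−A) ≈
  [   1.5806     0.8430     0.8219]
  [   1.0959     1.9178     1.3699]
  [   0.9484     0.5058     1.8265]
x = (I − A)⁻¹ d = adj(I−A)·d / det(I−A), with det(I−A) = 0.355875:
  x_1 = (0.5625·560 + 0.3000·460 + 0.2925·360) / 0.355875 = 558.30 / 0.355875 ≈ 1568.8
  x_2 = (0.3900·560 + 0.6825·460 + 0.4875·360) / 0.355875 = 707.85 / 0.355875 ≈ 1989.0
  x_3 = (0.3375·560 + 0.1800·460 + 0.6500·360) / 0.355875 = 505.80 / 0.355875 ≈ 1421.3

x_1 = 1568.8, x_2 = 1989.0, x_3 = 1421.3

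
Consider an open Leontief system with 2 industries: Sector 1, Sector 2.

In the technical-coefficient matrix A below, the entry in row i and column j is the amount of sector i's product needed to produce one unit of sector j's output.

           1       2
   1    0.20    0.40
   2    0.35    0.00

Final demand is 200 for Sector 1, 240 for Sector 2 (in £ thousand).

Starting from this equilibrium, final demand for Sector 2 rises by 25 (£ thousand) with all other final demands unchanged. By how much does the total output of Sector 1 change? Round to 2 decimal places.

Δx_1 = 15.15

I − A =
  [   0.80    -0.40]
  [  -0.35     1.00]
det(I−A) = (0.80)(1.00) − (-0.40)(-0.35) = 0.6600
adj(I−A) = [[1.00, 0.40], [0.35, 0.80]]
(I − A)⁻¹ = adj(I−A) / det(I−A) ≈
  [   1.5152     0.6061]
  [   0.5303     1.2121]
Δx = (I − A)⁻¹ Δd with Δd having +25 in the Sector 2 component and 0 elsewhere.
So Δx_1 = L_12 · (+25), where L_12 = adj(I−A)_12 / det(I−A) = 0.40 / 0.6600.
Δx_1 = 0.40 × (+25) / 0.6600 = 10.00 / 0.6600 ≈ 15.15.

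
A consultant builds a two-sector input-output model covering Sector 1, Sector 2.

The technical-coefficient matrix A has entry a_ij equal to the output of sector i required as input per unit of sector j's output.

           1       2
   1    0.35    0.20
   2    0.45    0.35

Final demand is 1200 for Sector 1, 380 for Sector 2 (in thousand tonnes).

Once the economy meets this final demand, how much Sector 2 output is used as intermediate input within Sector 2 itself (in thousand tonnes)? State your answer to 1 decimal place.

z_22 = 828.4

I − A =
  [   0.65    -0.20]
  [  -0.45     0.65]
det(I−A) = (0.65)(0.65) − (-0.20)(-0.45) = 0.3325
adj(I−A) = [[0.65, 0.20], [0.45, 0.65]]
(I − A)⁻¹ = adj(I−A) / det(I−A) ≈
  [   1.9549     0.6015]
  [   1.3534     1.9549]
First solve x = (I − A)⁻¹ d = adj(I−A)·d / det(I−A); in particular x_2 = (0.45·1200 + 0.65·380) / 0.3325 = 787.00 / 0.3325 ≈ 2366.917.
Intermediate flow from 2 to 2: z_22 = a_22 · x_2 = 0.35 × 787.00 / 0.3325 = 275.45 / 0.3325 ≈ 828.4.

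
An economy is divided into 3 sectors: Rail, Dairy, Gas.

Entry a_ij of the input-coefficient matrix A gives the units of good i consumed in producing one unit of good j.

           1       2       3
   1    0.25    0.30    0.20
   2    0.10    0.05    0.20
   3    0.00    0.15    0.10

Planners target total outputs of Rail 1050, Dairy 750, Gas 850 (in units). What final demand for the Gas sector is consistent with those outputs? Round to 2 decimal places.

d_3 = 652.50

I − A =
  [   0.75    -0.30    -0.20]
  [  -0.10     0.95    -0.20]
  [   0.00    -0.15     0.90]
d = (I − A) x:
  d_1 = (+0.75)·1050 + (-0.30)·750 + (-0.20)·850 = 392.50
  d_2 = (-0.10)·1050 + (+0.95)·750 + (-0.20)·850 = 437.50
  d_3 = (+0.00)·1050 + (-0.15)·750 + (+0.90)·850 = 652.50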